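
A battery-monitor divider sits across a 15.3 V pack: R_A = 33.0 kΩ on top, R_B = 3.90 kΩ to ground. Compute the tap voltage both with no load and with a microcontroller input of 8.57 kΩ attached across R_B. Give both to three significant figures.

Unloaded: 1.62 V; loaded: 1.15 V

Open-circuit: V = 15.3 × 3.90/(33.0 + 3.90) = 1.62 V.
With the load, R_B becomes R_B‖R_L = 2.680 kΩ, so V = 15.3 × 2.680/35.68 = 1.15 V.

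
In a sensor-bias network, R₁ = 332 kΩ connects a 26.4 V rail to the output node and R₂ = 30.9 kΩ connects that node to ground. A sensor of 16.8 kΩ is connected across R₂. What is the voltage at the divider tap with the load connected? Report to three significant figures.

The load sits in parallel with R₂: R₂‖R_L = (30.9 × 16.8) / (30.9 + 16.8) = 10.88 kΩ.
V_out = 26.4 × 10.88 / (332 + 10.88) = 26.4 × 10.88/342.9 = 0.838 V.

V_out ≈ 0.838 V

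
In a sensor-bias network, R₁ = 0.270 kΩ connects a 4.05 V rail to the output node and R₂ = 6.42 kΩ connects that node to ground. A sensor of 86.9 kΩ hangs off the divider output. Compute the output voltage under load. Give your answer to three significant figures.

The load sits in parallel with R₂: R₂‖R_L = (6420 × 86900) / (6420 + 86900) = 5978 Ω.
V_out = 4.05 × 5978 / (270 + 5978) = 4.05 × 5978/6248 = 3.87 V.
(Unloaded it would have been 3.89 V.)

V_out ≈ 3.87 V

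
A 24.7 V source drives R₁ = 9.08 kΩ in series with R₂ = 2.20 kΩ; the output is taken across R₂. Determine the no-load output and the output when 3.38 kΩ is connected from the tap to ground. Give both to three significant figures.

Open-circuit: V = 24.7 × 2.20/(9.08 + 2.20) = 4.82 V.
With the load, R₂ becomes R₂‖R_L = 1.333 kΩ, so V = 24.7 × 1.333/10.41 = 3.16 V.

Unloaded: 4.82 V; loaded: 3.16 V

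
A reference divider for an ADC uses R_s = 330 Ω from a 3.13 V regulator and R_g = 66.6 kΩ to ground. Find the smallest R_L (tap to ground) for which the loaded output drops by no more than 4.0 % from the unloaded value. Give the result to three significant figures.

R_L(min) ≈ 7.88 kΩ

Output resistance R_th = R_s‖R_g = (330 × 66600)/66930 = 328.4 Ω.
The fractional drop is R_th/(R_th + R_L); requiring this ≤ 0.0400 gives R_L ≥ R_th(1/0.0400 − 1) = 328.4 × 24.00 = 7.88 kΩ.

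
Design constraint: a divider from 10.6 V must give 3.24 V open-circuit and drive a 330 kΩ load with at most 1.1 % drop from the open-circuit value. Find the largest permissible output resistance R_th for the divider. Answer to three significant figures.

Loading drop = R_th/(R_th + R_L) ≤ 0.0110, so R_th ≤ R_L · ε/(1−ε) = 330 kΩ × 0.0110/0.9890 = 3.67 kΩ.

R_th ≤ 3.67 kΩ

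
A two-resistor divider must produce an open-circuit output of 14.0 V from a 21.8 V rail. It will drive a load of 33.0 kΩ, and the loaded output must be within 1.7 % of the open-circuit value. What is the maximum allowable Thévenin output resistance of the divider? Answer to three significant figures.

R_th ≤ 571 Ω

Loading drop = R_th/(R_th + R_L) ≤ 0.0170, so R_th ≤ R_L · ε/(1−ε) = 33.0 kΩ × 0.0170/0.9830 = 571 Ω.
(Any R1, R2 with R2/(R1+R2) = 0.642 and R1‖R2 ≤ 571 Ω will meet the spec.)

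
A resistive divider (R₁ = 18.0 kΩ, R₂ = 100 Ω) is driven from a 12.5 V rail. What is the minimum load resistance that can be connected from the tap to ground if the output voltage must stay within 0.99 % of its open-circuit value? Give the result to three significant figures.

Output resistance R_th = R₁‖R₂ = (18000 × 100)/18100 = 99.45 Ω.
The fractional drop is R_th/(R_th + R_L); requiring this ≤ 0.00990 gives R_L ≥ R_th(1/0.00990 − 1) = 99.45 × 100.0 = 9.95 kΩ.

R_L(min) ≈ 9.95 kΩ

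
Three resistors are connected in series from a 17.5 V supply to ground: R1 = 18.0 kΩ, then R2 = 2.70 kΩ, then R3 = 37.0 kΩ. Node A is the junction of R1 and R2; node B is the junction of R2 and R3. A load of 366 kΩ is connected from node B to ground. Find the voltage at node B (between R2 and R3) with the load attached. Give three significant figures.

V ≈ 10.8 V

At node B, R3 is in parallel with the load: R3‖R_L = 33.60 kΩ.
Below node A the resistance is R2 + (R3‖R_L) = 36.30 kΩ, so V_A = 17.5 × 36.30/54.30 = 11.70 V.
Then V_B = V_A × (R3‖R_L)/(R2 + R3‖R_L) = 11.70 × 33.60/36.30 = 10.8 V.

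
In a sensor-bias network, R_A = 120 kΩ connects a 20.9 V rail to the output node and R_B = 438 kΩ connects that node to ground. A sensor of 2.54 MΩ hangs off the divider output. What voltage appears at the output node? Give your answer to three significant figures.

The load sits in parallel with R_B: R_B‖R_L = (438 × 2540) / (438 + 2540) = 373.6 kΩ.
V_out = 20.9 × 373.6 / (120 + 373.6) = 20.9 × 373.6/493.6 = 15.8 V.

V_out ≈ 15.8 V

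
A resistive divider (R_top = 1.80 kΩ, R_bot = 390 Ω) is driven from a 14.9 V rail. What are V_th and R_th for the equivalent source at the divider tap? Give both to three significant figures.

V_th = 2.65 V, R_th = 321 Ω

V_th is the open-circuit tap voltage: 14.9 × 390/(1800 + 390) = 2.65 V.
With the supply zeroed, R_top and R_bot appear in parallel from the tap: R_th = R_top‖R_bot = (1800 × 390)/2190 = 321 Ω.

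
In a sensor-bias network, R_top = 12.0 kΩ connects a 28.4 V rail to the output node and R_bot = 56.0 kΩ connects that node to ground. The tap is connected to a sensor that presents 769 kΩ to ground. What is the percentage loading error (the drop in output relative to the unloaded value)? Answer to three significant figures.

1.27 %

The divider's output (Thévenin) resistance is R_top‖R_bot = 9.882 kΩ.
Fractional drop under load = R_th/(R_th + R_L) = 9.882 / (9.882 + 769) = 0.01269.
So the output falls by 1.27 %.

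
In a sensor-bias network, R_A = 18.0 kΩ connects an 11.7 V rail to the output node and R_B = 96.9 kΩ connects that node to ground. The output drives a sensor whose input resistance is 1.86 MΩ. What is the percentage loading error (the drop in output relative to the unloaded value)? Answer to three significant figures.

The divider's output (Thévenin) resistance is R_A‖R_B = 15.18 kΩ.
Fractional drop under load = R_th/(R_th + R_L) = 15.18 / (15.18 + 1860) = 0.008095.
So the output falls by 0.810 %.

0.810 %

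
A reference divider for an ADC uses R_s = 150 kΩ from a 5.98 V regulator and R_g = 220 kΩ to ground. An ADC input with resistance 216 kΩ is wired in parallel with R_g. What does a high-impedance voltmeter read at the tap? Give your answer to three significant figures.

V_out ≈ 2.52 V

The load sits in parallel with R_g: R_g‖R_L = (220 × 216) / (220 + 216) = 109.0 kΩ.
V_out = 5.98 × 109.0 / (150 + 109.0) = 5.98 × 109.0/259.0 = 2.52 V.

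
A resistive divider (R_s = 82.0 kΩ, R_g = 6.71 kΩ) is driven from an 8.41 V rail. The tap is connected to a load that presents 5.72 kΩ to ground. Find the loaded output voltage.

V_out ≈ 0.305 V

The load sits in parallel with R_g: R_g‖R_L = (6.71 × 5.72) / (6.71 + 5.72) = 3.088 kΩ.
V_out = 8.41 × 3.088 / (82.0 + 3.088) = 8.41 × 3.088/85.09 = 0.305 V.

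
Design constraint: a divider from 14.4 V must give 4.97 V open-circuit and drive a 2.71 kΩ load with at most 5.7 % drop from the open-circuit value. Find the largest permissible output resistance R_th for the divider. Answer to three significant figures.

Loading drop = R_th/(R_th + R_L) ≤ 0.0570, so R_th ≤ R_L · ε/(1−ε) = 2.71 kΩ × 0.0570/0.9430 = 164 Ω.
(Any R1, R2 with R2/(R1+R2) = 0.345 and R1‖R2 ≤ 164 Ω will meet the spec.)

R_th ≤ 164 Ω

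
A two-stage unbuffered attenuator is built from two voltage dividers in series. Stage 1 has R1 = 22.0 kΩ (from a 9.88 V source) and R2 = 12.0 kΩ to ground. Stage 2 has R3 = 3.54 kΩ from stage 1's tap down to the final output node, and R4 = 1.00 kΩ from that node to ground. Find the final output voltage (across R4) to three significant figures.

Stage 2 presents R3+R4 = 4.540 kΩ as a load on stage 1's tap.
Stage 1's lower leg becomes R2‖(R3+R4) = 3.294 kΩ, so V_mid = 9.88 × 3.294/25.29 = 1.287 V.
Stage 2 is itself unloaded: V_out = V_mid × R4/(R3+R4) = 1.287 × 1.00/4.540 = 0.283 V.

V_out ≈ 0.283 V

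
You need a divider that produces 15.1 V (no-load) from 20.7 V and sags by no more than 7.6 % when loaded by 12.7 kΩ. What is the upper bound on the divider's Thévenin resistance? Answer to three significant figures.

R_th ≤ 1.04 kΩ

Loading drop = R_th/(R_th + R_L) ≤ 0.0760, so R_th ≤ R_L · ε/(1−ε) = 12.7 kΩ × 0.0760/0.9240 = 1.04 kΩ.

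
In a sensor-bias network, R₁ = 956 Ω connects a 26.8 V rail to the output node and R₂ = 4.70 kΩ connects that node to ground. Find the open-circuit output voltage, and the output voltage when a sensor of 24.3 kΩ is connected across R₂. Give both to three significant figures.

Open-circuit: V = 26.8 × 4700/(956 + 4700) = 22.3 V.
With the load, R₂ becomes R₂‖R_L = 3938 Ω, so V = 26.8 × 3938/4894 = 21.6 V.

Unloaded: 22.3 V; loaded: 21.6 V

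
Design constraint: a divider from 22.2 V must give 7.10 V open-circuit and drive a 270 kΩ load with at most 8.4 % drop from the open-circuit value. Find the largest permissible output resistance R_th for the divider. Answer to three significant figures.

R_th ≤ 24.8 kΩ

Loading drop = R_th/(R_th + R_L) ≤ 0.0840, so R_th ≤ R_L · ε/(1−ε) = 270 kΩ × 0.0840/0.9160 = 24.8 kΩ.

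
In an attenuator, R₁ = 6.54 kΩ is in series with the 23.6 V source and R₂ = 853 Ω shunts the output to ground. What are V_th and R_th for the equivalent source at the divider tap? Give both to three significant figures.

V_th is the open-circuit tap voltage: 23.6 × 853/(6540 + 853) = 2.72 V.
With the supply zeroed, R₁ and R₂ appear in parallel from the tap: R_th = R₁‖R₂ = (6540 × 853)/7393 = 755 Ω.

V_th = 2.72 V, R_th = 755 Ω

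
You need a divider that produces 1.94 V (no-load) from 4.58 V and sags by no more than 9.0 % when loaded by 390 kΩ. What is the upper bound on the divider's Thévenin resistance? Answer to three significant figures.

Loading drop = R_th/(R_th + R_L) ≤ 0.0900, so R_th ≤ R_L · ε/(1−ε) = 390 kΩ × 0.0900/0.9100 = 38.6 kΩ.

R_th ≤ 38.6 kΩ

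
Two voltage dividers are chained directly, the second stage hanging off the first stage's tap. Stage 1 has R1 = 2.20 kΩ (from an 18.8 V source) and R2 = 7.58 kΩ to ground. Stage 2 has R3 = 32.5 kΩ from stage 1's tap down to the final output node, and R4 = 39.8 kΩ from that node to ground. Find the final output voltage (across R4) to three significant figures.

Stage 2 presents R3+R4 = 72.30 kΩ as a load on stage 1's tap.
Stage 1's lower leg becomes R2‖(R3+R4) = 6.861 kΩ, so V_mid = 18.8 × 6.861/9.061 = 14.24 V.
Stage 2 is itself unloaded: V_out = V_mid × R4/(R3+R4) = 14.24 × 39.8/72.30 = 7.84 V.

V_out ≈ 7.84 V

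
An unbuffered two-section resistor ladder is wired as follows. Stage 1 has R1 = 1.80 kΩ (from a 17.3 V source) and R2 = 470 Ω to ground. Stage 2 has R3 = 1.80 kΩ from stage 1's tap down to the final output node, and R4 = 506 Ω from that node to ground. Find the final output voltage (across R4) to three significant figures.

V_out ≈ 0.677 V

Stage 2 presents R3+R4 = 2306 Ω as a load on stage 1's tap.
Stage 1's lower leg becomes R2‖(R3+R4) = 390.4 Ω, so V_mid = 17.3 × 390.4/2190 = 3.084 V.
Stage 2 is itself unloaded: V_out = V_mid × R4/(R3+R4) = 3.084 × 506/2306 = 0.677 V.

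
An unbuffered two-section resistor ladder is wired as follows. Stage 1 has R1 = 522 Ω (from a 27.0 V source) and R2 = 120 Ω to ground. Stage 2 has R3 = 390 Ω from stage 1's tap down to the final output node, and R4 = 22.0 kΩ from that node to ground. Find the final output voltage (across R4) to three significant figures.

Stage 2 presents R3+R4 = 22390 Ω as a load on stage 1's tap.
Stage 1's lower leg becomes R2‖(R3+R4) = 119.4 Ω, so V_mid = 27.0 × 119.4/641.4 = 5.025 V.
Stage 2 is itself unloaded: V_out = V_mid × R4/(R3+R4) = 5.025 × 22000/22390 = 4.94 V.

V_out ≈ 4.94 V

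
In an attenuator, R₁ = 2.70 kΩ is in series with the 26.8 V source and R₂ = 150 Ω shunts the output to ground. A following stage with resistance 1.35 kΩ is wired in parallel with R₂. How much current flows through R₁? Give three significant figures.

R₂‖R_L = 135.0 Ω, so the source sees R₁ + R₂‖R_L = 2835 Ω.
I = 26.8 V / 2835 Ω = 9.45 mA.

I ≈ 9.45 mA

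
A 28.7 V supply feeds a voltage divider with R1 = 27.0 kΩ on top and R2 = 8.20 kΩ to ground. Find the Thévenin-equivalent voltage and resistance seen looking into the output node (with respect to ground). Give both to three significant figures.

V_th = 6.69 V, R_th = 6.29 kΩ

V_th is the open-circuit tap voltage: 28.7 × 8.20/(27.0 + 8.20) = 6.69 V.
With the supply zeroed, R1 and R2 appear in parallel from the tap: R_th = R1‖R2 = (27.0 × 8.20)/35.20 = 6.29 kΩ.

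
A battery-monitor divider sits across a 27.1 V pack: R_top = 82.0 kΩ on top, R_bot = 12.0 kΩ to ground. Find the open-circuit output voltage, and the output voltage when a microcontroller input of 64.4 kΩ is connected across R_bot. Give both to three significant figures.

Unloaded: 3.46 V; loaded: 2.98 V

Open-circuit: V = 27.1 × 12.0/(82.0 + 12.0) = 3.46 V.
With the load, R_bot becomes R_bot‖R_L = 10.12 kΩ, so V = 27.1 × 10.12/92.12 = 2.98 V.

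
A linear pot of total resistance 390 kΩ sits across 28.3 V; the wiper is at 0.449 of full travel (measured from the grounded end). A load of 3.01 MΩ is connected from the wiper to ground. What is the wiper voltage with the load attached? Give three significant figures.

V ≈ 12.3 V

The wiper splits the pot into (1−α)R = 214.9 kΩ above and αR = 175.1 kΩ below.
Lower section ‖ load = 165.5 kΩ.
V_wiper = 28.3 × 165.5/(214.9 + 165.5) = 12.3 V.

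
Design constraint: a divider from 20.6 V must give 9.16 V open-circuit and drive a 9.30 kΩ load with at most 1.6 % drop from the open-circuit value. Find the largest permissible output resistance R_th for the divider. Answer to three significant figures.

R_th ≤ 151 Ω

Loading drop = R_th/(R_th + R_L) ≤ 0.0160, so R_th ≤ R_L · ε/(1−ε) = 9.30 kΩ × 0.0160/0.9840 = 151 Ω.
(Any R1, R2 with R2/(R1+R2) = 0.445 and R1‖R2 ≤ 151 Ω will meet the spec.)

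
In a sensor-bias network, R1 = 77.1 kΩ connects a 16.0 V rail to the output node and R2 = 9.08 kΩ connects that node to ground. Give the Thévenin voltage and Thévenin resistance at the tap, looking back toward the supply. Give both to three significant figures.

V_th = 1.69 V, R_th = 8.12 kΩ

V_th is the open-circuit tap voltage: 16.0 × 9.08/(77.1 + 9.08) = 1.69 V.
With the supply zeroed, R1 and R2 appear in parallel from the tap: R_th = R1‖R2 = (77.1 × 9.08)/86.18 = 8.12 kΩ.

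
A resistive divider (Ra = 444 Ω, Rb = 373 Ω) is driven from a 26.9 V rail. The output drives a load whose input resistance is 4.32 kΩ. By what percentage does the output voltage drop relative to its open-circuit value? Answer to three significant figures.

The divider's output (Thévenin) resistance is Ra‖Rb = 202.7 Ω.
Fractional drop under load = R_th/(R_th + R_L) = 202.7 / (202.7 + 4320) = 0.04482.
So the output falls by 4.48 %.

4.48 %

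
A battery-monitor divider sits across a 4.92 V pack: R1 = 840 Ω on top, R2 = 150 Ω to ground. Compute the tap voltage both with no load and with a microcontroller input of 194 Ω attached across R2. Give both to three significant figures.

Unloaded: 0.745 V; loaded: 0.450 V

Open-circuit: V = 4.92 × 150/(840 + 150) = 0.745 V.
With the load, R2 becomes R2‖R_L = 84.59 Ω, so V = 4.92 × 84.59/924.6 = 0.450 V.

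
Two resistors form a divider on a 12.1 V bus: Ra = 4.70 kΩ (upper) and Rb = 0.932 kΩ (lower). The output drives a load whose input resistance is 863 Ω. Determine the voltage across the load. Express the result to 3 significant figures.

The load sits in parallel with Rb: Rb‖R_L = (932 × 863) / (932 + 863) = 448.1 Ω.
V_out = 12.1 × 448.1 / (4700 + 448.1) = 12.1 × 448.1/5148 = 1.05 V.

V_out ≈ 1.05 V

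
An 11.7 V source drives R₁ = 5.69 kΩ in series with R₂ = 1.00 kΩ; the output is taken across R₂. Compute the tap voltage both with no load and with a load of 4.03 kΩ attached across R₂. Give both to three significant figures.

Open-circuit: V = 11.7 × 1.00/(5.69 + 1.00) = 1.75 V.
With the load, R₂ becomes R₂‖R_L = 0.8012 kΩ, so V = 11.7 × 0.8012/6.491 = 1.44 V.

Unloaded: 1.75 V; loaded: 1.44 V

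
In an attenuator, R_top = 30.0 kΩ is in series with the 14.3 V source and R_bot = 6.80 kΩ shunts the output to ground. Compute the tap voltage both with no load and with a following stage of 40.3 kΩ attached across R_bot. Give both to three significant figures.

Open-circuit: V = 14.3 × 6.80/(30.0 + 6.80) = 2.64 V.
With the load, R_bot becomes R_bot‖R_L = 5.818 kΩ, so V = 14.3 × 5.818/35.82 = 2.32 V.

Unloaded: 2.64 V; loaded: 2.32 V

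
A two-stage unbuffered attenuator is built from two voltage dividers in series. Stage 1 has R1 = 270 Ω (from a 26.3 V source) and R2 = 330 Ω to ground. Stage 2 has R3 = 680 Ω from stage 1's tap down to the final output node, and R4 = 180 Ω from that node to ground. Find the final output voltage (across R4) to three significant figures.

Stage 2 presents R3+R4 = 860.0 Ω as a load on stage 1's tap.
Stage 1's lower leg becomes R2‖(R3+R4) = 238.5 Ω, so V_mid = 26.3 × 238.5/508.5 = 12.34 V.
Stage 2 is itself unloaded: V_out = V_mid × R4/(R3+R4) = 12.34 × 180/860.0 = 2.58 V.

V_out ≈ 2.58 V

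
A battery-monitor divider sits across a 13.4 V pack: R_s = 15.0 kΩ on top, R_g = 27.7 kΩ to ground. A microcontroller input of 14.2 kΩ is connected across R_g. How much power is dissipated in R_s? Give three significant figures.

Total resistance from the source is R_s + (R_g‖R_L) = 24.39 kΩ, so I = 13.4/24.39 kΩ = 0.5495 mA.
P = I²·R_s = (0.5495 mA)² × 15.0 kΩ = 4.53 mW.

P ≈ 4.53 mW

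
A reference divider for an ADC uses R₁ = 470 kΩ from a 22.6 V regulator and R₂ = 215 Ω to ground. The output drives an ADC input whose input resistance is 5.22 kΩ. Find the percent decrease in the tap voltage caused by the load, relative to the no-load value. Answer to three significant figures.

The divider's output (Thévenin) resistance is R₁‖R₂ = 214.9 Ω.
Fractional drop under load = R_th/(R_th + R_L) = 214.9 / (214.9 + 5220) = 0.03954.
So the output falls by 3.95 %.

3.95 %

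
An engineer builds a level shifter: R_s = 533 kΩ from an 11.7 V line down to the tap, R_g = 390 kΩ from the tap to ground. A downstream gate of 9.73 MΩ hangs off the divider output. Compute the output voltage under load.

The load sits in parallel with R_g: R_g‖R_L = (390 × 9730) / (390 + 9730) = 375.0 kΩ.
V_out = 11.7 × 375.0 / (533 + 375.0) = 11.7 × 375.0/908.0 = 4.83 V.
(Unloaded it would have been 4.94 V.)

V_out ≈ 4.83 V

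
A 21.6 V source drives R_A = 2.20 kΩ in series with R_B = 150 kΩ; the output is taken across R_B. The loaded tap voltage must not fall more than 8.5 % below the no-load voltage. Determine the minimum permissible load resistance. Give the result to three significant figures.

R_L(min) ≈ 23.3 kΩ

Output resistance R_th = R_A‖R_B = (2.20 × 150)/152.2 = 2.168 kΩ.
The fractional drop is R_th/(R_th + R_L); requiring this ≤ 0.0850 gives R_L ≥ R_th(1/0.0850 − 1) = 2.168 × 10.76 = 23.3 kΩ.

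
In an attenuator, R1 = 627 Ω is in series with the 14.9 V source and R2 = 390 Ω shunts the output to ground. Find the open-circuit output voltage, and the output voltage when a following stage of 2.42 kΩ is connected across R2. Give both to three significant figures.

Open-circuit: V = 14.9 × 390/(627 + 390) = 5.71 V.
With the load, R2 becomes R2‖R_L = 335.9 Ω, so V = 14.9 × 335.9/962.9 = 5.20 V.

Unloaded: 5.71 V; loaded: 5.20 V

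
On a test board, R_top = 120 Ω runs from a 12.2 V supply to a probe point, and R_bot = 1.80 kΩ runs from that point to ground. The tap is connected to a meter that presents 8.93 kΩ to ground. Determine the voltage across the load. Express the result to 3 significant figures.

V_out ≈ 11.3 V

The load sits in parallel with R_bot: R_bot‖R_L = (1800 × 8930) / (1800 + 8930) = 1498 Ω.
V_out = 12.2 × 1498 / (120 + 1498) = 12.2 × 1498/1618 = 11.3 V.
(Unloaded it would have been 11.4 V.)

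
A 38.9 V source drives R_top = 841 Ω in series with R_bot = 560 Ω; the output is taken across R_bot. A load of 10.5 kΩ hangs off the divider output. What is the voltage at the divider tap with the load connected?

The load sits in parallel with R_bot: R_bot‖R_L = (560 × 10500) / (560 + 10500) = 531.6 Ω.
V_out = 38.9 × 531.6 / (841 + 531.6) = 38.9 × 531.6/1373 = 15.1 V.

V_out ≈ 15.1 V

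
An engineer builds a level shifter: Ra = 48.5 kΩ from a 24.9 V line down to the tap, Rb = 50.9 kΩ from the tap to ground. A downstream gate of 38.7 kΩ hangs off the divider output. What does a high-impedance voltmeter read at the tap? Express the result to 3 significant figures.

The load sits in parallel with Rb: Rb‖R_L = (50.9 × 38.7) / (50.9 + 38.7) = 21.98 kΩ.
V_out = 24.9 × 21.98 / (48.5 + 21.98) = 24.9 × 21.98/70.48 = 7.77 V.

V_out ≈ 7.77 V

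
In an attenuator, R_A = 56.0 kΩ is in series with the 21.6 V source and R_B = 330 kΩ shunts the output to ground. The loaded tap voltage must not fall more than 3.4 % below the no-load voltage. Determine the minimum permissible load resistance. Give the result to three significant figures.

Output resistance R_th = R_A‖R_B = (56.0 × 330)/386.0 = 47.88 kΩ.
The fractional drop is R_th/(R_th + R_L); requiring this ≤ 0.0340 gives R_L ≥ R_th(1/0.0340 − 1) = 47.88 × 28.41 = 1.36 MΩ.

R_L(min) ≈ 1.36 MΩ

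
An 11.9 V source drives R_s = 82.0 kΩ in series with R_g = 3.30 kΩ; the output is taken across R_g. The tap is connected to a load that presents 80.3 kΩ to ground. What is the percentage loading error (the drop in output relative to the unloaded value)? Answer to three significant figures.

3.80 %

The divider's output (Thévenin) resistance is R_s‖R_g = 3.172 kΩ.
Fractional drop under load = R_th/(R_th + R_L) = 3.172 / (3.172 + 80.3) = 0.03800.
So the output falls by 3.80 %.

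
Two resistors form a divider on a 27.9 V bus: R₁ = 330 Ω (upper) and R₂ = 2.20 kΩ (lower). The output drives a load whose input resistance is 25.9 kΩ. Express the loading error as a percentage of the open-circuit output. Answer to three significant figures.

The divider's output (Thévenin) resistance is R₁‖R₂ = 287.0 Ω.
Fractional drop under load = R_th/(R_th + R_L) = 287.0 / (287.0 + 25900) = 0.01096.
So the output falls by 1.10 %.

1.10 %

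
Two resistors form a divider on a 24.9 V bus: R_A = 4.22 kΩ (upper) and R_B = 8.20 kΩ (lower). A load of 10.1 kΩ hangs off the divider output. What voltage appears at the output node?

The load sits in parallel with R_B: R_B‖R_L = (8.20 × 10.1) / (8.20 + 10.1) = 4.526 kΩ.
V_out = 24.9 × 4.526 / (4.22 + 4.526) = 24.9 × 4.526/8.746 = 12.9 V.

V_out ≈ 12.9 V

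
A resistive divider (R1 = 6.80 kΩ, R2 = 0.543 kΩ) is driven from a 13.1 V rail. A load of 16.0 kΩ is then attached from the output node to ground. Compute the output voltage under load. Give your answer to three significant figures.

The load sits in parallel with R2: R2‖R_L = (543 × 16000) / (543 + 16000) = 525.2 Ω.
V_out = 13.1 × 525.2 / (6800 + 525.2) = 13.1 × 525.2/7325 = 0.939 V.

V_out ≈ 0.939 V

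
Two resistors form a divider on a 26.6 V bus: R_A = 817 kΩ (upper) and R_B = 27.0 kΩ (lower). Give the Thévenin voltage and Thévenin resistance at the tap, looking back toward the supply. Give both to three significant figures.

V_th is the open-circuit tap voltage: 26.6 × 27.0/(817 + 27.0) = 0.851 V.
With the supply zeroed, R_A and R_B appear in parallel from the tap: R_th = R_A‖R_B = (817 × 27.0)/844.0 = 26.1 kΩ.

V_th = 0.851 V, R_th = 26.1 kΩ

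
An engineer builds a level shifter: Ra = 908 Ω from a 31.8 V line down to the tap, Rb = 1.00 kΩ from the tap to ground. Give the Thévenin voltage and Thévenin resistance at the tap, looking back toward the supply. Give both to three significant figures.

V_th is the open-circuit tap voltage: 31.8 × 1000/(908 + 1000) = 16.7 V.
With the supply zeroed, Ra and Rb appear in parallel from the tap: R_th = Ra‖Rb = (908 × 1000)/1908 = 476 Ω.

V_th = 16.7 V, R_th = 476 Ω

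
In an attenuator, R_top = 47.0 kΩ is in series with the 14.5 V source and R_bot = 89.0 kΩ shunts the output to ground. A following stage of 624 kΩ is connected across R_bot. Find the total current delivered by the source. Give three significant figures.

I ≈ 0.116 mA

R_bot‖R_L = 77.89 kΩ, so the source sees R_top + R_bot‖R_L = 124.9 kΩ.
I = 14.5 V / 124.9 kΩ = 0.116 mA.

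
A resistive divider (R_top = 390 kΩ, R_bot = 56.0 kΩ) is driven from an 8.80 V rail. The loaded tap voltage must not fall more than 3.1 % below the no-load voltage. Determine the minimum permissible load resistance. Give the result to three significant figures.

R_L(min) ≈ 1.53 MΩ

Output resistance R_th = R_top‖R_bot = (390 × 56.0)/446.0 = 48.97 kΩ.
The fractional drop is R_th/(R_th + R_L); requiring this ≤ 0.0310 gives R_L ≥ R_th(1/0.0310 − 1) = 48.97 × 31.26 = 1.53 MΩ.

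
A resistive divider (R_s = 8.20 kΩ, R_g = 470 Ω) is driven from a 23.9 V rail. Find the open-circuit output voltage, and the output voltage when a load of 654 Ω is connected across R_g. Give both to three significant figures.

Unloaded: 1.30 V; loaded: 0.771 V

Open-circuit: V = 23.9 × 470/(8200 + 470) = 1.30 V.
With the load, R_g becomes R_g‖R_L = 273.5 Ω, so V = 23.9 × 273.5/8473 = 0.771 V.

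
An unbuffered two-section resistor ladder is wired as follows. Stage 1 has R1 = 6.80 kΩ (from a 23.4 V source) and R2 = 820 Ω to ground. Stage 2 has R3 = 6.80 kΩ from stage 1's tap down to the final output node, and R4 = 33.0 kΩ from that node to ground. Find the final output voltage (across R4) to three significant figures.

V_out ≈ 2.05 V

Stage 2 presents R3+R4 = 39800 Ω as a load on stage 1's tap.
Stage 1's lower leg becomes R2‖(R3+R4) = 803.4 Ω, so V_mid = 23.4 × 803.4/7603 = 2.473 V.
Stage 2 is itself unloaded: V_out = V_mid × R4/(R3+R4) = 2.473 × 33000/39800 = 2.05 V.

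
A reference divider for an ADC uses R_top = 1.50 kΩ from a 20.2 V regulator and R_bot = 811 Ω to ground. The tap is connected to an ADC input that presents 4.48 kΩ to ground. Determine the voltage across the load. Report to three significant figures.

The load sits in parallel with R_bot: R_bot‖R_L = (811 × 4480) / (811 + 4480) = 686.7 Ω.
V_out = 20.2 × 686.7 / (1500 + 686.7) = 20.2 × 686.7/2187 = 6.34 V.

V_out ≈ 6.34 V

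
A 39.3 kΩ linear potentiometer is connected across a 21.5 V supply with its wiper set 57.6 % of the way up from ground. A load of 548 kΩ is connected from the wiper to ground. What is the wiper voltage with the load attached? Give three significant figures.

The wiper splits the pot into (1−α)R = 16.66 kΩ above and αR = 22.64 kΩ below.
Lower section ‖ load = 21.74 kΩ.
V_wiper = 21.5 × 21.74/(16.66 + 21.74) = 12.2 V.

V ≈ 12.2 V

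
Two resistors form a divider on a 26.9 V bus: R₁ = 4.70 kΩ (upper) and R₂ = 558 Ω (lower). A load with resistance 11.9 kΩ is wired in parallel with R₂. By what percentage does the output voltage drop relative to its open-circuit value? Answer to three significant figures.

4.02 %

The divider's output (Thévenin) resistance is R₁‖R₂ = 498.8 Ω.
Fractional drop under load = R_th/(R_th + R_L) = 498.8 / (498.8 + 11900) = 0.04023.
So the output falls by 4.02 %.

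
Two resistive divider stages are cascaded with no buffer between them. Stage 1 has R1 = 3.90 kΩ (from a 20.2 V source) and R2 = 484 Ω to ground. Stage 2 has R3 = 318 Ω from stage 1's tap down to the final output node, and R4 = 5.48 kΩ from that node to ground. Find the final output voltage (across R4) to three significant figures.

Stage 2 presents R3+R4 = 5798 Ω as a load on stage 1's tap.
Stage 1's lower leg becomes R2‖(R3+R4) = 446.7 Ω, so V_mid = 20.2 × 446.7/4347 = 2.076 V.
Stage 2 is itself unloaded: V_out = V_mid × R4/(R3+R4) = 2.076 × 5480/5798 = 1.96 V.

V_out ≈ 1.96 V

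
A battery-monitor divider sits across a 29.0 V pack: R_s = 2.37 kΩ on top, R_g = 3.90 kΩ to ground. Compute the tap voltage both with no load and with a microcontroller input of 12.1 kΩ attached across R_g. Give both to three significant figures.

Unloaded: 18.0 V; loaded: 16.1 V

Open-circuit: V = 29.0 × 3.90/(2.37 + 3.90) = 18.0 V.
With the load, R_g becomes R_g‖R_L = 2.949 kΩ, so V = 29.0 × 2.949/5.319 = 16.1 V.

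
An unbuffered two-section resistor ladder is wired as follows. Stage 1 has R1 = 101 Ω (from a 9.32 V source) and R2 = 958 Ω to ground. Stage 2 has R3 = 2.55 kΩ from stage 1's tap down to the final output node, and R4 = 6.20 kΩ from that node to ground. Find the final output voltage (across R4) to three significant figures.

V_out ≈ 5.91 V

Stage 2 presents R3+R4 = 8750 Ω as a load on stage 1's tap.
Stage 1's lower leg becomes R2‖(R3+R4) = 863.5 Ω, so V_mid = 9.32 × 863.5/964.5 = 8.344 V.
Stage 2 is itself unloaded: V_out = V_mid × R4/(R3+R4) = 8.344 × 6200/8750 = 5.91 V.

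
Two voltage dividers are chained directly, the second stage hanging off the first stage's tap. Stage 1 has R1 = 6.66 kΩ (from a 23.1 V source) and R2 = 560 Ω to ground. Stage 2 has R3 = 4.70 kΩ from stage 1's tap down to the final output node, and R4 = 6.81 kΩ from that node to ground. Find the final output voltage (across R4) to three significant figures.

V_out ≈ 1.01 V

Stage 2 presents R3+R4 = 11510 Ω as a load on stage 1's tap.
Stage 1's lower leg becomes R2‖(R3+R4) = 534.0 Ω, so V_mid = 23.1 × 534.0/7194 = 1.715 V.
Stage 2 is itself unloaded: V_out = V_mid × R4/(R3+R4) = 1.715 × 6810/11510 = 1.01 V.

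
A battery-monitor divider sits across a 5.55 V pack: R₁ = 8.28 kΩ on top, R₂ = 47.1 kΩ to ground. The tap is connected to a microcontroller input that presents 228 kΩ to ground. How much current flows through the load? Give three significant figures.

I_L ≈ 0.0201 mA

R₂‖R_L = 39.04 kΩ; V_out = 5.55 × 39.04/47.32 = 4.579 V.
I_L = V_out / R_L = 4.579 / 228 kΩ = 0.0201 mA.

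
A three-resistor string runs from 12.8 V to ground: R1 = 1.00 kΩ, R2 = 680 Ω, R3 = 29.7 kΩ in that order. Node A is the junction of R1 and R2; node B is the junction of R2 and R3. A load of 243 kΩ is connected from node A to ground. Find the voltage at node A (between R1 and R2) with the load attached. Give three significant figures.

Below node A the series string R2+R3 = 30380 Ω sits in parallel with the 243000 Ω load: 27000 Ω.
V_A = 12.8 × 27000/(1000 + 27000) = 12.3 V.

V ≈ 12.3 V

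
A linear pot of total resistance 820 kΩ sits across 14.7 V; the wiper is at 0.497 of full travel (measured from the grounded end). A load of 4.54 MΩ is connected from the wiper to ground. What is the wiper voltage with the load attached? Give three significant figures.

V ≈ 6.99 V

The wiper splits the pot into (1−α)R = 412.5 kΩ above and αR = 407.5 kΩ below.
Lower section ‖ load = 374.0 kΩ.
V_wiper = 14.7 × 374.0/(412.5 + 374.0) = 6.99 V.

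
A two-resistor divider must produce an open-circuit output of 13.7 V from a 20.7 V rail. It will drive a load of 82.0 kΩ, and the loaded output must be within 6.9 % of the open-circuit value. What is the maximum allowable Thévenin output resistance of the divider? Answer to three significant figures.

Loading drop = R_th/(R_th + R_L) ≤ 0.0690, so R_th ≤ R_L · ε/(1−ε) = 82.0 kΩ × 0.0690/0.9310 = 6.08 kΩ.

R_th ≤ 6.08 kΩ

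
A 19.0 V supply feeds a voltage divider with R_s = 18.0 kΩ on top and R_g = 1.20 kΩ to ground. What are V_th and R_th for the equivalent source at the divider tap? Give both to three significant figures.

V_th is the open-circuit tap voltage: 19.0 × 1.20/(18.0 + 1.20) = 1.19 V.
With the supply zeroed, R_s and R_g appear in parallel from the tap: R_th = R_s‖R_g = (18.0 × 1.20)/19.20 = 1.12 kΩ.

V_th = 1.19 V, R_th = 1.12 kΩ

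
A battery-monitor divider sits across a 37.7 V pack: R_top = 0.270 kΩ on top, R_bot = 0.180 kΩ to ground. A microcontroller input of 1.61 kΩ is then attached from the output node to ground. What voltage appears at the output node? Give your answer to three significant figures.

The load sits in parallel with R_bot: R_bot‖R_L = (180 × 1610) / (180 + 1610) = 161.9 Ω.
V_out = 37.7 × 161.9 / (270 + 161.9) = 37.7 × 161.9/431.9 = 14.1 V.

V_out ≈ 14.1 V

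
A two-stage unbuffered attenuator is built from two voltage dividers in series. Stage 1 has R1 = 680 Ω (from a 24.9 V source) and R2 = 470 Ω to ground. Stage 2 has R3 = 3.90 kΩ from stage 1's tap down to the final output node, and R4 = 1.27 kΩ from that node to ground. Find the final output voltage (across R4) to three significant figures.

Stage 2 presents R3+R4 = 5170 Ω as a load on stage 1's tap.
Stage 1's lower leg becomes R2‖(R3+R4) = 430.8 Ω, so V_mid = 24.9 × 430.8/1111 = 9.657 V.
Stage 2 is itself unloaded: V_out = V_mid × R4/(R3+R4) = 9.657 × 1270/5170 = 2.37 V.

V_out ≈ 2.37 V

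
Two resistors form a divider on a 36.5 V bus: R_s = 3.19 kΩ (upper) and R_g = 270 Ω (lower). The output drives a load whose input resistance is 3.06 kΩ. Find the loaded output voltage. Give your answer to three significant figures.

V_out ≈ 2.63 V

The load sits in parallel with R_g: R_g‖R_L = (270 × 3060) / (270 + 3060) = 248.1 Ω.
V_out = 36.5 × 248.1 / (3190 + 248.1) = 36.5 × 248.1/3438 = 2.63 V.
(Unloaded it would have been 2.85 V.)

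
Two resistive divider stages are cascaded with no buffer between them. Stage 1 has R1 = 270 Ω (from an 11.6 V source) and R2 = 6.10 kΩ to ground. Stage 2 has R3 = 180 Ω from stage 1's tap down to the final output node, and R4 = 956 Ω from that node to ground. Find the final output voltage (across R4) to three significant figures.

Stage 2 presents R3+R4 = 1136 Ω as a load on stage 1's tap.
Stage 1's lower leg becomes R2‖(R3+R4) = 957.7 Ω, so V_mid = 11.6 × 957.7/1228 = 9.049 V.
Stage 2 is itself unloaded: V_out = V_mid × R4/(R3+R4) = 9.049 × 956/1136 = 7.62 V.

V_out ≈ 7.62 V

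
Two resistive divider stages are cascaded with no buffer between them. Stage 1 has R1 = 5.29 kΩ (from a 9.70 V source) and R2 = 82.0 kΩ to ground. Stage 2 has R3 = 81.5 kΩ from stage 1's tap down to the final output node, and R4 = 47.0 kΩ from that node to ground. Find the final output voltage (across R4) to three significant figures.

V_out ≈ 3.21 V

Stage 2 presents R3+R4 = 128.5 kΩ as a load on stage 1's tap.
Stage 1's lower leg becomes R2‖(R3+R4) = 50.06 kΩ, so V_mid = 9.70 × 50.06/55.35 = 8.773 V.
Stage 2 is itself unloaded: V_out = V_mid × R4/(R3+R4) = 8.773 × 47.0/128.5 = 3.21 V.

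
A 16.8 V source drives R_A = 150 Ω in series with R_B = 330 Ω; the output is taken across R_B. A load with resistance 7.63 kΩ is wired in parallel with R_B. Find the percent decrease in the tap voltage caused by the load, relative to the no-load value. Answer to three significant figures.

The divider's output (Thévenin) resistance is R_A‖R_B = 103.1 Ω.
Fractional drop under load = R_th/(R_th + R_L) = 103.1 / (103.1 + 7630) = 0.01334.
So the output falls by 1.33 %.

1.33 %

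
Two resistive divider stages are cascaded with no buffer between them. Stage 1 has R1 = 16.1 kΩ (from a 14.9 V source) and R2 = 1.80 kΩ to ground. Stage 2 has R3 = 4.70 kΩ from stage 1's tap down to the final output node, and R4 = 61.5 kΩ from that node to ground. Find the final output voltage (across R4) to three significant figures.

Stage 2 presents R3+R4 = 66.20 kΩ as a load on stage 1's tap.
Stage 1's lower leg becomes R2‖(R3+R4) = 1.752 kΩ, so V_mid = 14.9 × 1.752/17.85 = 1.463 V.
Stage 2 is itself unloaded: V_out = V_mid × R4/(R3+R4) = 1.463 × 61.5/66.20 = 1.36 V.

V_out ≈ 1.36 V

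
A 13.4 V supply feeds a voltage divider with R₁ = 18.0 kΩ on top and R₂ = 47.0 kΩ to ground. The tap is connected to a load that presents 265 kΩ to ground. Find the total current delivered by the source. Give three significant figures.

R₂‖R_L = 39.92 kΩ, so the source sees R₁ + R₂‖R_L = 57.92 kΩ.
I = 13.4 V / 57.92 kΩ = 0.231 mA.

I ≈ 0.231 mA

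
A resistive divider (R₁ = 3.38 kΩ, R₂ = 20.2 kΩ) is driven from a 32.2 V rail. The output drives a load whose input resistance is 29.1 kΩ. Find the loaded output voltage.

The load sits in parallel with R₂: R₂‖R_L = (20.2 × 29.1) / (20.2 + 29.1) = 11.92 kΩ.
V_out = 32.2 × 11.92 / (3.38 + 11.92) = 32.2 × 11.92/15.30 = 25.1 V.

V_out ≈ 25.1 V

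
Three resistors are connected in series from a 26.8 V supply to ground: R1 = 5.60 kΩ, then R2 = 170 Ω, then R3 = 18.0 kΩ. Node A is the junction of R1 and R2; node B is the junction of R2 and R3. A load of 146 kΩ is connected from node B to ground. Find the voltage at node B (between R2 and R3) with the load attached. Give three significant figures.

V ≈ 19.7 V

At node B, R3 is in parallel with the load: R3‖R_L = 16020 Ω.
Below node A the resistance is R2 + (R3‖R_L) = 16190 Ω, so V_A = 26.8 × 16190/21790 = 19.91 V.
Then V_B = V_A × (R3‖R_L)/(R2 + R3‖R_L) = 19.91 × 16020/16190 = 19.7 V.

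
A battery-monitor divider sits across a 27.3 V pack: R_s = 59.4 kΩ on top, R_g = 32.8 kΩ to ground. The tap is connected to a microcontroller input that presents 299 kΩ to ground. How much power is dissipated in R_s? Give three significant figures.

P ≈ 5.59 mW

Total resistance from the source is R_s + (R_g‖R_L) = 88.96 kΩ, so I = 27.3/88.96 kΩ = 0.3069 mA.
P = I²·R_s = (0.3069 mA)² × 59.4 kΩ = 5.59 mW.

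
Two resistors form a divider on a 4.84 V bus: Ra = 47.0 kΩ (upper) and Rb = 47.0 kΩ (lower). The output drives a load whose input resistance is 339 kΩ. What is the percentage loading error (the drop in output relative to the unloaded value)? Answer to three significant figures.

6.48 %

The divider's output (Thévenin) resistance is Ra‖Rb = 23.50 kΩ.
Fractional drop under load = R_th/(R_th + R_L) = 23.50 / (23.50 + 339) = 0.06483.
So the output falls by 6.48 %.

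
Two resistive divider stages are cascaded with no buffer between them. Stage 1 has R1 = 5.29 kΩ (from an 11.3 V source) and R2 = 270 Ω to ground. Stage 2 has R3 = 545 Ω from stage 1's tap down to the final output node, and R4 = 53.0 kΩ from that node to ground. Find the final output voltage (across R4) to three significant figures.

Stage 2 presents R3+R4 = 53540 Ω as a load on stage 1's tap.
Stage 1's lower leg becomes R2‖(R3+R4) = 268.6 Ω, so V_mid = 11.3 × 268.6/5559 = 0.5461 V.
Stage 2 is itself unloaded: V_out = V_mid × R4/(R3+R4) = 0.5461 × 53000/53540 = 0.541 V.

V_out ≈ 0.541 V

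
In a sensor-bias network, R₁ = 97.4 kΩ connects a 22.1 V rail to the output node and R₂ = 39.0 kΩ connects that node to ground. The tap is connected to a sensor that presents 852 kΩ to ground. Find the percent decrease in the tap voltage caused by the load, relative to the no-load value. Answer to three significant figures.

3.17 %

The divider's output (Thévenin) resistance is R₁‖R₂ = 27.85 kΩ.
Fractional drop under load = R_th/(R_th + R_L) = 27.85 / (27.85 + 852) = 0.03165.
So the output falls by 3.17 %.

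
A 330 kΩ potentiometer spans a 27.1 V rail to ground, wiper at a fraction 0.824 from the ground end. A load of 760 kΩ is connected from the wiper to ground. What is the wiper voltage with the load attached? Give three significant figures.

The wiper splits the pot into (1−α)R = 58.08 kΩ above and αR = 271.9 kΩ below.
Lower section ‖ load = 200.3 kΩ.
V_wiper = 27.1 × 200.3/(58.08 + 200.3) = 21.0 V.

V ≈ 21.0 V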